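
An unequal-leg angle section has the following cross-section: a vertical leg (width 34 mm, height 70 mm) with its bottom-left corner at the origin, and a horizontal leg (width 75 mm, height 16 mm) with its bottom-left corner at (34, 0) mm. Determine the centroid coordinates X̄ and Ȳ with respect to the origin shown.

vertical leg: A = 34 × 70 = 2380.00, centroid at (17.00, 35.00).
horizontal leg: A = 75 × 16 = 1200.00, centroid at (71.50, 8.00).
ΣA = 3580.00 mm²
ΣAX̄ = (2380.00)(17.00) + (1200.00)(71.50) = 126260.00 mm³
ΣAȲ = (2380.00)(35.00) + (1200.00)(8.00) = 92900.00 mm³
X̄ = 126260.00 / 3580.00 = 35.27 mm
Ȳ = 92900.00 / 3580.00 = 25.95 mm

X̄ = 35.27 mm, Ȳ = 25.95 mm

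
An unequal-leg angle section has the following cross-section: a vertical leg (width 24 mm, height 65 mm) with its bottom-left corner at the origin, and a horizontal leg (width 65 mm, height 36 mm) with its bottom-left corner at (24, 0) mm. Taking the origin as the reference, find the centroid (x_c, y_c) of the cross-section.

Part | A | x̄ᵢ | ȳᵢ | A·x̄ᵢ | A·ȳᵢ
vertical leg | 1560.00 | 12.00 | 32.50 | 18720.00 | 50700.00
horizontal leg | 2340.00 | 56.50 | 18.00 | 132210.00 | 42120.00
Σ | 3900.00 |  |  | 150930.00 | 92820.00
x_c = 150930.00 / 3900.00 = 38.70 mm
y_c = 92820.00 / 3900.00 = 23.80 mm

x_c = 38.70 mm, y_c = 23.80 mm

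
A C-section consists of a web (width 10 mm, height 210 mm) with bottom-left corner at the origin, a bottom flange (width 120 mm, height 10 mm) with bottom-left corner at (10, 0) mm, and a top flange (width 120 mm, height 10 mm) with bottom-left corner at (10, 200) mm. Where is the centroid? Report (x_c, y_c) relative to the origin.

x_c = 39.67 mm, y_c = 105.00 mm

web: A = 10 × 210 = 2100.00, centroid at (5.00, 105.00).
bottom flange: A = 120 × 10 = 1200.00, centroid at (70.00, 5.00).
top flange: A = 120 × 10 = 1200.00, centroid at (70.00, 205.00).
ΣA = 4500.00 mm², ΣAx_c = 178500.00 mm³, ΣAy_c = 472500.00 mm³.
x_c = 178500.00/4500.00 = 39.67 mm; y_c = 472500.00/4500.00 = 105.00 mm.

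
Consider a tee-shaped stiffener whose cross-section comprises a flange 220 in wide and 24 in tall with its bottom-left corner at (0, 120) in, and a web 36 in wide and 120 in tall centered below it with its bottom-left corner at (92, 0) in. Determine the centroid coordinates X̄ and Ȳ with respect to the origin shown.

Part | A | x̄ᵢ | ȳᵢ | A·x̄ᵢ | A·ȳᵢ
web | 4320.00 | 110.00 | 60.00 | 475200.00 | 259200.00
flange | 5280.00 | 110.00 | 132.00 | 580800.00 | 696960.00
Σ | 9600.00 |  |  | 1056000.00 | 956160.00
X̄ = 1056000.00 / 9600.00 = 110.00 in
Ȳ = 956160.00 / 9600.00 = 99.60 in

X̄ = 110.00 in, Ȳ = 99.60 in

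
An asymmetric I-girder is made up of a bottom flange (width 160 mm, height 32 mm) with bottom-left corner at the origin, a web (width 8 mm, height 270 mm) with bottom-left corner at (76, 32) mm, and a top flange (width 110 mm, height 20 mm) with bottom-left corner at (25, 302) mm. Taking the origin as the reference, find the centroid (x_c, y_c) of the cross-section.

Part | A | x̄ᵢ | ȳᵢ | A·x̄ᵢ | A·ȳᵢ
bottom flange | 5120.00 | 80.00 | 16.00 | 409600.00 | 81920.00
web | 2160.00 | 80.00 | 167.00 | 172800.00 | 360720.00
top flange | 2200.00 | 80.00 | 312.00 | 176000.00 | 686400.00
Σ | 9480.00 |  |  | 758400.00 | 1129040.00
x_c = 758400.00 / 9480.00 = 80.00 mm
y_c = 1129040.00 / 9480.00 = 119.10 mm

x_c = 80.00 mm, y_c = 119.10 mm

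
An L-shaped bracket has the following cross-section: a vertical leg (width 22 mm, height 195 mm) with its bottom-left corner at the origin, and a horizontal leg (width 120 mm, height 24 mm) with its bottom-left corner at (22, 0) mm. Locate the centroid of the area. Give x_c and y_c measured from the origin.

x_c = 39.52 mm, y_c = 63.16 mm

vertical leg: A = 22 × 195 = 4290.00, centroid at (11.00, 97.50).
horizontal leg: A = 120 × 24 = 2880.00, centroid at (82.00, 12.00).
ΣA = 7170.00 mm²
ΣAx_c = (4290.00)(11.00) + (2880.00)(82.00) = 283350.00 mm³
ΣAy_c = (4290.00)(97.50) + (2880.00)(12.00) = 452835.00 mm³
x_c = 283350.00 / 7170.00 = 39.52 mm
y_c = 452835.00 / 7170.00 = 63.16 mm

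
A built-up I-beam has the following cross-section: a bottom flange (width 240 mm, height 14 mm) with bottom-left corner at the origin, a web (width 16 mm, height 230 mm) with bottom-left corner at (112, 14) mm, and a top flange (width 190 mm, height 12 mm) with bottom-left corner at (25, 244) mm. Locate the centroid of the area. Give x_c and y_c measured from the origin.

Part | A | x̄ᵢ | ȳᵢ | A·x̄ᵢ | A·ȳᵢ
bottom flange | 3360.00 | 120.00 | 7.00 | 403200.00 | 23520.00
web | 3680.00 | 120.00 | 129.00 | 441600.00 | 474720.00
top flange | 2280.00 | 120.00 | 250.00 | 273600.00 | 570000.00
Σ | 9320.00 |  |  | 1118400.00 | 1068240.00
x_c = 1118400.00 / 9320.00 = 120.00 mm
y_c = 1068240.00 / 9320.00 = 114.62 mm

x_c = 120.00 mm, y_c = 114.62 mm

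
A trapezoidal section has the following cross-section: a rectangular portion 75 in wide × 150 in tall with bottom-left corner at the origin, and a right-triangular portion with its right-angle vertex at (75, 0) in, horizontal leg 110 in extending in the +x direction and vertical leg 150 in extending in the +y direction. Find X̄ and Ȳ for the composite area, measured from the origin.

X̄ = 68.88 in, Ȳ = 64.42 in

rectangular portion: A = 75 × 150 = 11250.00, centroid at (37.50, 75.00).
triangular portion: A = ½·110·150 = 8250.00, centroid at (111.67, 50.00).
ΣA = 19500.00 in²
ΣAX̄ = (11250.00)(37.50) + (8250.00)(111.67) = 1343125.00 in³
ΣAȲ = (11250.00)(75.00) + (8250.00)(50.00) = 1256250.00 in³
X̄ = 1343125.00 / 19500.00 = 68.88 in
Ȳ = 1256250.00 / 19500.00 = 64.42 in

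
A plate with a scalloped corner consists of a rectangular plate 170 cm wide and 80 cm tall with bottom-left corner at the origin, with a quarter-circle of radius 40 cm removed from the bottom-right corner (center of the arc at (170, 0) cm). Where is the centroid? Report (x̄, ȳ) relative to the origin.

plate: A = 170 × 80 = 13600.00, centroid at (85.00, 40.00).
removed quarter-circle: A = −¼π·40² = -1256.64, centroid at (153.02, 16.98).
ΣA = 12343.36 cm²
ΣAx̄ = (13600.00)(85.00) + (-1256.64)(153.02) = 963705.03 cm³
ΣAȳ = (13600.00)(40.00) + (-1256.64)(16.98) = 522666.67 cm³
x̄ = 963705.03 / 12343.36 = 78.07 cm
ȳ = 522666.67 / 12343.36 = 42.34 cm

x̄ = 78.07 cm, ȳ = 42.34 cm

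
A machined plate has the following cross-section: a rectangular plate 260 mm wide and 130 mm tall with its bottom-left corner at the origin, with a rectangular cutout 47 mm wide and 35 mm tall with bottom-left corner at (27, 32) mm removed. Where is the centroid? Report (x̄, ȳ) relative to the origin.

plate: A = 260 × 130 = 33800.00, centroid at (130.00, 65.00).
hole: A = −(47 × 35) = -1645.00, centroid at (50.50, 49.50).
ΣA = 32155.00 mm²
ΣAx̄ = (33800.00)(130.00) + (-1645.00)(50.50) = 4310927.50 mm³
ΣAȳ = (33800.00)(65.00) + (-1645.00)(49.50) = 2115572.50 mm³
x̄ = 4310927.50 / 32155.00 = 134.07 mm
ȳ = 2115572.50 / 32155.00 = 65.79 mm

x̄ = 134.07 mm, ȳ = 65.79 mm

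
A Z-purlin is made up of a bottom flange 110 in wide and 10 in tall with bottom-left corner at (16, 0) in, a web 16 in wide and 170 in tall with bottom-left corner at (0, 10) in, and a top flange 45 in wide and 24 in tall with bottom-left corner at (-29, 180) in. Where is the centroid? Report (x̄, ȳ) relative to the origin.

bottom flange: A = 110 × 10 = 1100.00, centroid at (71.00, 5.00).
web: A = 16 × 170 = 2720.00, centroid at (8.00, 95.00).
top flange: A = 45 × 24 = 1080.00, centroid at (-6.50, 192.00).
ΣA = 4900.00 in², ΣAx̄ = 92840.00 in³, ΣAȳ = 471260.00 in³.
x̄ = 92840.00/4900.00 = 18.95 in; ȳ = 471260.00/4900.00 = 96.18 in.

x̄ = 18.95 in, ȳ = 96.18 in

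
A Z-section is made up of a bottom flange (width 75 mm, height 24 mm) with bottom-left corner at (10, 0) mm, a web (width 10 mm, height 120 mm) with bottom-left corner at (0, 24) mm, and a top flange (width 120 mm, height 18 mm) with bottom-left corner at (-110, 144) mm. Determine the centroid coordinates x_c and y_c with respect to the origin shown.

x_c = -3.20 mm, y_c = 87.77 mm

bottom flange: A = 75 × 24 = 1800.00, centroid at (47.50, 12.00).
web: A = 10 × 120 = 1200.00, centroid at (5.00, 84.00).
top flange: A = 120 × 18 = 2160.00, centroid at (-50.00, 153.00).
ΣA = 5160.00 mm², ΣAx_c = -16500.00 mm³, ΣAy_c = 452880.00 mm³.
x_c = -16500.00/5160.00 = -3.20 mm; y_c = 452880.00/5160.00 = 87.77 mm.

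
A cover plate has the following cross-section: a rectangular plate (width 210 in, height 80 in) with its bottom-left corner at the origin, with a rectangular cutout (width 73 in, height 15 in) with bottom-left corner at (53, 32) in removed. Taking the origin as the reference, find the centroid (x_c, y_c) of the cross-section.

plate: A = 210 × 80 = 16800.00, centroid at (105.00, 40.00).
hole: A = −(73 × 15) = -1095.00, centroid at (89.50, 39.50).
ΣA = 15705.00 in²
ΣAx_c = (16800.00)(105.00) + (-1095.00)(89.50) = 1665997.50 in³
ΣAy_c = (16800.00)(40.00) + (-1095.00)(39.50) = 628747.50 in³
x_c = 1665997.50 / 15705.00 = 106.08 in
y_c = 628747.50 / 15705.00 = 40.03 in

x_c = 106.08 in, y_c = 40.03 in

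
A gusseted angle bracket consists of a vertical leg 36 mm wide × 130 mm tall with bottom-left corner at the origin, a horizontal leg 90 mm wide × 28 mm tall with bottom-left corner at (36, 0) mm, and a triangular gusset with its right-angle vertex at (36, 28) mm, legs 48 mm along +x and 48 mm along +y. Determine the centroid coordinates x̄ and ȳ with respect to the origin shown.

vertical leg: A = 36 × 130 = 4680.00, centroid at (18.00, 65.00).
horizontal leg: A = 90 × 28 = 2520.00, centroid at (81.00, 14.00).
gusset: A = ½·48·48 = 1152.00, centroid at (52.00, 44.00).
ΣA = 8352.00 mm², ΣAx̄ = 348264.00 mm³, ΣAȳ = 390168.00 mm³.
x̄ = 348264.00/8352.00 = 41.70 mm; ȳ = 390168.00/8352.00 = 46.72 mm.

x̄ = 41.70 mm, ȳ = 46.72 mm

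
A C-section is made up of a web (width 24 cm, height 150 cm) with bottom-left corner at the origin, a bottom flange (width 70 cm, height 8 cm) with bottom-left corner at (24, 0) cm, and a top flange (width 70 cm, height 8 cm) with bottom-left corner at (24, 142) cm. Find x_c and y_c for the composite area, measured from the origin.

x_c = 23.15 cm, y_c = 75.00 cm

Part | A | x̄ᵢ | ȳᵢ | A·x̄ᵢ | A·ȳᵢ
web | 3600.00 | 12.00 | 75.00 | 43200.00 | 270000.00
bottom flange | 560.00 | 59.00 | 4.00 | 33040.00 | 2240.00
top flange | 560.00 | 59.00 | 146.00 | 33040.00 | 81760.00
Σ | 4720.00 |  |  | 109280.00 | 354000.00
x_c = 109280.00 / 4720.00 = 23.15 cm
y_c = 354000.00 / 4720.00 = 75.00 cm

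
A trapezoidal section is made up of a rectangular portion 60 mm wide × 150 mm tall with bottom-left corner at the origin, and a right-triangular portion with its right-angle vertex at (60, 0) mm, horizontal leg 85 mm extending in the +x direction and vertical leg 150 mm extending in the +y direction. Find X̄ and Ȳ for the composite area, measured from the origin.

X̄ = 54.19 mm, Ȳ = 64.63 mm

Part | A | x̄ᵢ | ȳᵢ | A·x̄ᵢ | A·ȳᵢ
rectangular portion | 9000.00 | 30.00 | 75.00 | 270000.00 | 675000.00
triangular portion | 6375.00 | 88.33 | 50.00 | 563125.00 | 318750.00
Σ | 15375.00 |  |  | 833125.00 | 993750.00
X̄ = 833125.00 / 15375.00 = 54.19 mm
Ȳ = 993750.00 / 15375.00 = 64.63 mm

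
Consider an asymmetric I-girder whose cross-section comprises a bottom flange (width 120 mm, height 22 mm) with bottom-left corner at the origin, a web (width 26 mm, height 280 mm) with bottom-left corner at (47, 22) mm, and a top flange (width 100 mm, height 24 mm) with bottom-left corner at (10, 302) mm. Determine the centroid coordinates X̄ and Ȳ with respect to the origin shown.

bottom flange: A = 120 × 22 = 2640.00, centroid at (60.00, 11.00).
web: A = 26 × 280 = 7280.00, centroid at (60.00, 162.00).
top flange: A = 100 × 24 = 2400.00, centroid at (60.00, 314.00).
ΣA = 12320.00 mm², ΣAX̄ = 739200.00 mm³, ΣAȲ = 1962000.00 mm³.
X̄ = 739200.00/12320.00 = 60.00 mm; Ȳ = 1962000.00/12320.00 = 159.25 mm.

X̄ = 60.00 mm, Ȳ = 159.25 mm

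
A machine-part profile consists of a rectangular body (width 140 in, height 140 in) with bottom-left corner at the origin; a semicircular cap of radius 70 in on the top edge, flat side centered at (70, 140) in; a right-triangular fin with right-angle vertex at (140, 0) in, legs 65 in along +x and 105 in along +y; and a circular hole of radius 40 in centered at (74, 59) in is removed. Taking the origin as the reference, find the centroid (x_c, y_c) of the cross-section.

x_c = 81.40 in, y_c = 97.38 in

Part | A | x̄ᵢ | ȳᵢ | A·x̄ᵢ | A·ȳᵢ
rectangular body | 19600.00 | 70.00 | 70.00 | 1372000.00 | 1372000.00
semicircular top | 7696.90 | 70.00 | 169.71 | 538783.14 | 1306232.95
triangular fin | 3412.50 | 161.67 | 35.00 | 551687.50 | 119437.50
hole | -5026.55 | 74.00 | 59.00 | -371964.57 | -296566.35
Σ | 25682.85 |  |  | 2090506.07 | 2501104.10
x_c = 2090506.07 / 25682.85 = 81.40 in
y_c = 2501104.10 / 25682.85 = 97.38 in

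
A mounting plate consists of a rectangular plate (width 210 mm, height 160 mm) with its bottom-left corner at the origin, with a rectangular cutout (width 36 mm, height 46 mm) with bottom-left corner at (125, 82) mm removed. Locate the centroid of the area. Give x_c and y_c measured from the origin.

x_c = 103.03 mm, y_c = 78.70 mm

Part | A | x̄ᵢ | ȳᵢ | A·x̄ᵢ | A·ȳᵢ
plate | 33600.00 | 105.00 | 80.00 | 3528000.00 | 2688000.00
hole | -1656.00 | 143.00 | 105.00 | -236808.00 | -173880.00
Σ | 31944.00 |  |  | 3291192.00 | 2514120.00
x_c = 3291192.00 / 31944.00 = 103.03 mm
y_c = 2514120.00 / 31944.00 = 78.70 mm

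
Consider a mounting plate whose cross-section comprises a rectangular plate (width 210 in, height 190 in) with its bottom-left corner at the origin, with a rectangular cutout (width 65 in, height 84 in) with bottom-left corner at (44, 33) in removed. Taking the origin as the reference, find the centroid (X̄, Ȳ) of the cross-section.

X̄ = 109.52 in, Ȳ = 98.17 in

plate: A = 210 × 190 = 39900.00, centroid at (105.00, 95.00).
hole: A = −(65 × 84) = -5460.00, centroid at (76.50, 75.00).
ΣA = 34440.00 in², ΣAX̄ = 3771810.00 in³, ΣAȲ = 3381000.00 in³.
X̄ = 3771810.00/34440.00 = 109.52 in; Ȳ = 3381000.00/34440.00 = 98.17 in.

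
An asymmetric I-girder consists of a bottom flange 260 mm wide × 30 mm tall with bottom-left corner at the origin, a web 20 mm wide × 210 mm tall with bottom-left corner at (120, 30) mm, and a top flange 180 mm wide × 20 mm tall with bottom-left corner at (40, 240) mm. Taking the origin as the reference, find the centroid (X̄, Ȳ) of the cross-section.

bottom flange: A = 260 × 30 = 7800.00, centroid at (130.00, 15.00).
web: A = 20 × 210 = 4200.00, centroid at (130.00, 135.00).
top flange: A = 180 × 20 = 3600.00, centroid at (130.00, 250.00).
ΣA = 15600.00 mm²
ΣAX̄ = (7800.00)(130.00) + (4200.00)(130.00) + (3600.00)(130.00) = 2028000.00 mm³
ΣAȲ = (7800.00)(15.00) + (4200.00)(135.00) + (3600.00)(250.00) = 1584000.00 mm³
X̄ = 2028000.00 / 15600.00 = 130.00 mm
Ȳ = 1584000.00 / 15600.00 = 101.54 mm

X̄ = 130.00 mm, Ȳ = 101.54 mm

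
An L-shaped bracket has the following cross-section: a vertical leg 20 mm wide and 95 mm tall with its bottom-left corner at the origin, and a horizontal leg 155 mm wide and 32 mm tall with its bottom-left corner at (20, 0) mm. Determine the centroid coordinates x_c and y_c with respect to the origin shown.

x_c = 73.27 mm, y_c = 24.72 mm

vertical leg: A = 20 × 95 = 1900.00, centroid at (10.00, 47.50).
horizontal leg: A = 155 × 32 = 4960.00, centroid at (97.50, 16.00).
ΣA = 6860.00 mm²
ΣAx_c = (1900.00)(10.00) + (4960.00)(97.50) = 502600.00 mm³
ΣAy_c = (1900.00)(47.50) + (4960.00)(16.00) = 169610.00 mm³
x_c = 502600.00 / 6860.00 = 73.27 mm
y_c = 169610.00 / 6860.00 = 24.72 mm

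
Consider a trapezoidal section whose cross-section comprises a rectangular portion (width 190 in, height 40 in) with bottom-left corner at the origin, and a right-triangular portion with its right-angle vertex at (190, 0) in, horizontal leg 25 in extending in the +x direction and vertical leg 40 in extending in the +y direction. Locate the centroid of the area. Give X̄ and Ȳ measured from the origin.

X̄ = 101.38 in, Ȳ = 19.59 in

rectangular portion: A = 190 × 40 = 7600.00, centroid at (95.00, 20.00).
triangular portion: A = ½·25·40 = 500.00, centroid at (198.33, 13.33).
ΣA = 8100.00 in²
ΣAX̄ = (7600.00)(95.00) + (500.00)(198.33) = 821166.67 in³
ΣAȲ = (7600.00)(20.00) + (500.00)(13.33) = 158666.67 in³
X̄ = 821166.67 / 8100.00 = 101.38 in
Ȳ = 158666.67 / 8100.00 = 19.59 in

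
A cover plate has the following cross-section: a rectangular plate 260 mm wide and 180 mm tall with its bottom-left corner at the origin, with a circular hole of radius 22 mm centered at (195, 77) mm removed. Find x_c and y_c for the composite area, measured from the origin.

plate: A = 260 × 180 = 46800.00, centroid at (130.00, 90.00).
hole: A = −π·22² = -1520.53, centroid at (195.00, 77.00).
ΣA = 45279.47 mm²
ΣAx_c = (46800.00)(130.00) + (-1520.53)(195.00) = 5787496.49 mm³
ΣAy_c = (46800.00)(90.00) + (-1520.53)(77.00) = 4094919.12 mm³
x_c = 5787496.49 / 45279.47 = 127.82 mm
y_c = 4094919.12 / 45279.47 = 90.44 mm

x_c = 127.82 mm, y_c = 90.44 mm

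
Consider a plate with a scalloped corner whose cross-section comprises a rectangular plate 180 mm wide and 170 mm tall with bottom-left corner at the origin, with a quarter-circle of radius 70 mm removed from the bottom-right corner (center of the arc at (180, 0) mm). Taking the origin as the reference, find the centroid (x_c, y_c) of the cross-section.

plate: A = 180 × 170 = 30600.00, centroid at (90.00, 85.00).
removed quarter-circle: A = −¼π·70² = -3848.45, centroid at (150.29, 29.71).
ΣA = 26751.55 mm², ΣAx_c = 2175612.15 mm³, ΣAy_c = 2486666.67 mm³.
x_c = 2175612.15/26751.55 = 81.33 mm; y_c = 2486666.67/26751.55 = 92.95 mm.

x_c = 81.33 mm, y_c = 92.95 mm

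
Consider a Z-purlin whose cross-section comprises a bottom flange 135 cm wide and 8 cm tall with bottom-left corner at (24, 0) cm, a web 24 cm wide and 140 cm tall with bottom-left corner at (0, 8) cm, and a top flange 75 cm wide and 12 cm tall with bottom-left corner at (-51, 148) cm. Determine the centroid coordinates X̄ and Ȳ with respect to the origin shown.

bottom flange: A = 135 × 8 = 1080.00, centroid at (91.50, 4.00).
web: A = 24 × 140 = 3360.00, centroid at (12.00, 78.00).
top flange: A = 75 × 12 = 900.00, centroid at (-13.50, 154.00).
ΣA = 5340.00 cm², ΣAX̄ = 126990.00 cm³, ΣAȲ = 405000.00 cm³.
X̄ = 126990.00/5340.00 = 23.78 cm; Ȳ = 405000.00/5340.00 = 75.84 cm.

X̄ = 23.78 cm, Ȳ = 75.84 cm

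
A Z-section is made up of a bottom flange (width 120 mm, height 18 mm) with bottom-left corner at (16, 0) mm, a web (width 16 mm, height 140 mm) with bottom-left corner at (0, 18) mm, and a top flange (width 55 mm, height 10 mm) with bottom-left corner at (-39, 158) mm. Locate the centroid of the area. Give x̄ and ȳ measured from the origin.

bottom flange: A = 120 × 18 = 2160.00, centroid at (76.00, 9.00).
web: A = 16 × 140 = 2240.00, centroid at (8.00, 88.00).
top flange: A = 55 × 10 = 550.00, centroid at (-11.50, 163.00).
ΣA = 4950.00 mm²
ΣAx̄ = (2160.00)(76.00) + (2240.00)(8.00) + (550.00)(-11.50) = 175755.00 mm³
ΣAȳ = (2160.00)(9.00) + (2240.00)(88.00) + (550.00)(163.00) = 306210.00 mm³
x̄ = 175755.00 / 4950.00 = 35.51 mm
ȳ = 306210.00 / 4950.00 = 61.86 mm

x̄ = 35.51 mm, ȳ = 61.86 mm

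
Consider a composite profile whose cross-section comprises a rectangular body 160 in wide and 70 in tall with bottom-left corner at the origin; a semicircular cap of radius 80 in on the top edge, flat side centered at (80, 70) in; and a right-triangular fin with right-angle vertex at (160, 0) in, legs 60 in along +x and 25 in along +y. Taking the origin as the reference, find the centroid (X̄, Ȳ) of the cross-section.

rectangular body: A = 160 × 70 = 11200.00, centroid at (80.00, 35.00).
semicircular top: A = ½π·80² = 10053.10, centroid at (80.00, 103.95).
triangular fin: A = ½·60·25 = 750.00, centroid at (180.00, 8.33).
ΣA = 22003.10 in², ΣAX̄ = 1835247.72 in³, ΣAȲ = 1443300.09 in³.
X̄ = 1835247.72/22003.10 = 83.41 in; Ȳ = 1443300.09/22003.10 = 65.60 in.

X̄ = 83.41 in, Ȳ = 65.60 in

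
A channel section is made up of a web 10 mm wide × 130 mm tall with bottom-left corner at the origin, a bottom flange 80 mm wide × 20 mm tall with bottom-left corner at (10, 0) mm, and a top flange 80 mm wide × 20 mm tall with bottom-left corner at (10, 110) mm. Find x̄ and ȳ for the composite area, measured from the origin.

Part | A | x̄ᵢ | ȳᵢ | A·x̄ᵢ | A·ȳᵢ
web | 1300.00 | 5.00 | 65.00 | 6500.00 | 84500.00
bottom flange | 1600.00 | 50.00 | 10.00 | 80000.00 | 16000.00
top flange | 1600.00 | 50.00 | 120.00 | 80000.00 | 192000.00
Σ | 4500.00 |  |  | 166500.00 | 292500.00
x̄ = 166500.00 / 4500.00 = 37.00 mm
ȳ = 292500.00 / 4500.00 = 65.00 mm

x̄ = 37.00 mm, ȳ = 65.00 mm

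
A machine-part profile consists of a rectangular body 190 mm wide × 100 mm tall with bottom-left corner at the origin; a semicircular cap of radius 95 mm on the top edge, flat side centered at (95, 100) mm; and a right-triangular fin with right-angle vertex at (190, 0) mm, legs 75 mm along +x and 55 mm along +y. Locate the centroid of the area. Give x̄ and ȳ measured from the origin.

x̄ = 102.02 mm, ȳ = 84.48 mm

rectangular body: A = 190 × 100 = 19000.00, centroid at (95.00, 50.00).
semicircular top: A = ½π·95² = 14176.44, centroid at (95.00, 140.32).
triangular fin: A = ½·75·55 = 2062.50, centroid at (215.00, 18.33).
ΣA = 35238.94 mm², ΣAx̄ = 3595199.00 mm³, ΣAȳ = 2977039.52 mm³.
x̄ = 3595199.00/35238.94 = 102.02 mm; ȳ = 2977039.52/35238.94 = 84.48 mm.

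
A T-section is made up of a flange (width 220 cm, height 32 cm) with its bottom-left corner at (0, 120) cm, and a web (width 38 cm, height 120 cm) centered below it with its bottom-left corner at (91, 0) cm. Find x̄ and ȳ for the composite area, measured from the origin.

x̄ = 110.00 cm, ȳ = 106.12 cm

Part | A | x̄ᵢ | ȳᵢ | A·x̄ᵢ | A·ȳᵢ
web | 4560.00 | 110.00 | 60.00 | 501600.00 | 273600.00
flange | 7040.00 | 110.00 | 136.00 | 774400.00 | 957440.00
Σ | 11600.00 |  |  | 1276000.00 | 1231040.00
x̄ = 1276000.00 / 11600.00 = 110.00 cm
ȳ = 1231040.00 / 11600.00 = 106.12 cm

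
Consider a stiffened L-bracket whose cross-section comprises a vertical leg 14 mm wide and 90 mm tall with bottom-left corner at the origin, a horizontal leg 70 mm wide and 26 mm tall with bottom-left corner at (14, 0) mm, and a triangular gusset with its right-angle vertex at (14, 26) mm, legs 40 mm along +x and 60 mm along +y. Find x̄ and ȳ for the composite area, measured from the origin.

vertical leg: A = 14 × 90 = 1260.00, centroid at (7.00, 45.00).
horizontal leg: A = 70 × 26 = 1820.00, centroid at (49.00, 13.00).
gusset: A = ½·40·60 = 1200.00, centroid at (27.33, 46.00).
ΣA = 4280.00 mm²
ΣAx̄ = (1260.00)(7.00) + (1820.00)(49.00) + (1200.00)(27.33) = 130800.00 mm³
ΣAȳ = (1260.00)(45.00) + (1820.00)(13.00) + (1200.00)(46.00) = 135560.00 mm³
x̄ = 130800.00 / 4280.00 = 30.56 mm
ȳ = 135560.00 / 4280.00 = 31.67 mm

x̄ = 30.56 mm, ȳ = 31.67 mm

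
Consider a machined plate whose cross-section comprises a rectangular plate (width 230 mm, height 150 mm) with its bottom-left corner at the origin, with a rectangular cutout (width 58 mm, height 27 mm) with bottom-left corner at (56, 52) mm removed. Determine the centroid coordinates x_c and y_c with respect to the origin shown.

x_c = 116.43 mm, y_c = 75.45 mm

Part | A | x̄ᵢ | ȳᵢ | A·x̄ᵢ | A·ȳᵢ
plate | 34500.00 | 115.00 | 75.00 | 3967500.00 | 2587500.00
hole | -1566.00 | 85.00 | 65.50 | -133110.00 | -102573.00
Σ | 32934.00 |  |  | 3834390.00 | 2484927.00
x_c = 3834390.00 / 32934.00 = 116.43 mm
y_c = 2484927.00 / 32934.00 = 75.45 mm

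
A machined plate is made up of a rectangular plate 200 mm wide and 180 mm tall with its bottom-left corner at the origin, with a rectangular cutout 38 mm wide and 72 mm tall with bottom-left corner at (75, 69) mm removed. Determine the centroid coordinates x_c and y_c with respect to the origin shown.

Part | A | x̄ᵢ | ȳᵢ | A·x̄ᵢ | A·ȳᵢ
plate | 36000.00 | 100.00 | 90.00 | 3600000.00 | 3240000.00
hole | -2736.00 | 94.00 | 105.00 | -257184.00 | -287280.00
Σ | 33264.00 |  |  | 3342816.00 | 2952720.00
x_c = 3342816.00 / 33264.00 = 100.49 mm
y_c = 2952720.00 / 33264.00 = 88.77 mm

x_c = 100.49 mm, y_c = 88.77 mm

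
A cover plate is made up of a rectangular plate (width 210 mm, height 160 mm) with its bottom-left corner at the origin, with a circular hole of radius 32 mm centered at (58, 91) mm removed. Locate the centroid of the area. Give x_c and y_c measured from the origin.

x_c = 109.98 mm, y_c = 78.84 mm

plate: A = 210 × 160 = 33600.00, centroid at (105.00, 80.00).
hole: A = −π·32² = -3216.99, centroid at (58.00, 91.00).
ΣA = 30383.01 mm²
ΣAx_c = (33600.00)(105.00) + (-3216.99)(58.00) = 3341414.53 mm³
ΣAy_c = (33600.00)(80.00) + (-3216.99)(91.00) = 2395253.83 mm³
x_c = 3341414.53 / 30383.01 = 109.98 mm
y_c = 2395253.83 / 30383.01 = 78.84 mm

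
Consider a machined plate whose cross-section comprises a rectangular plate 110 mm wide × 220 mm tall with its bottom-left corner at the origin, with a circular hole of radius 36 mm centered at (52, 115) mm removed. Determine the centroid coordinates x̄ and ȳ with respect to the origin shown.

plate: A = 110 × 220 = 24200.00, centroid at (55.00, 110.00).
hole: A = −π·36² = -4071.50, centroid at (52.00, 115.00).
ΣA = 20128.50 mm²
ΣAx̄ = (24200.00)(55.00) + (-4071.50)(52.00) = 1119281.79 mm³
ΣAȳ = (24200.00)(110.00) + (-4071.50)(115.00) = 2193777.03 mm³
x̄ = 1119281.79 / 20128.50 = 55.61 mm
ȳ = 2193777.03 / 20128.50 = 108.99 mm

x̄ = 55.61 mm, ȳ = 108.99 mm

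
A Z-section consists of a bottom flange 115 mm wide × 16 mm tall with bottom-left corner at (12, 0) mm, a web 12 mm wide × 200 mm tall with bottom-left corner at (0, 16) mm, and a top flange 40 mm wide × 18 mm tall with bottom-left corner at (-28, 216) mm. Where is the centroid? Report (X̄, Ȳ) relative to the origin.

X̄ = 27.52 mm, Ȳ = 91.76 mm

bottom flange: A = 115 × 16 = 1840.00, centroid at (69.50, 8.00).
web: A = 12 × 200 = 2400.00, centroid at (6.00, 116.00).
top flange: A = 40 × 18 = 720.00, centroid at (-8.00, 225.00).
ΣA = 4960.00 mm², ΣAX̄ = 136520.00 mm³, ΣAȲ = 455120.00 mm³.
X̄ = 136520.00/4960.00 = 27.52 mm; Ȳ = 455120.00/4960.00 = 91.76 mm.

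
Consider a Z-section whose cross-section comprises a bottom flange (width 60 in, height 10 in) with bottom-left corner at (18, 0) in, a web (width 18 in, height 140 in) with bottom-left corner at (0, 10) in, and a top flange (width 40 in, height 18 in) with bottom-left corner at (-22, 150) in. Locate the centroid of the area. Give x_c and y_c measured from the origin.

bottom flange: A = 60 × 10 = 600.00, centroid at (48.00, 5.00).
web: A = 18 × 140 = 2520.00, centroid at (9.00, 80.00).
top flange: A = 40 × 18 = 720.00, centroid at (-2.00, 159.00).
ΣA = 3840.00 in², ΣAx_c = 50040.00 in³, ΣAy_c = 319080.00 in³.
x_c = 50040.00/3840.00 = 13.03 in; y_c = 319080.00/3840.00 = 83.09 in.

x_c = 13.03 in, y_c = 83.09 in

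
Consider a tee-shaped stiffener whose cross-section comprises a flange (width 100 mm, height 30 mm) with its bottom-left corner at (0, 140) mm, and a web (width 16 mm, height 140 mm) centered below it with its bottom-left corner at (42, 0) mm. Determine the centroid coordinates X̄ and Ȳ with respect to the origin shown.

X̄ = 50.00 mm, Ȳ = 118.66 mm

Part | A | x̄ᵢ | ȳᵢ | A·x̄ᵢ | A·ȳᵢ
web | 2240.00 | 50.00 | 70.00 | 112000.00 | 156800.00
flange | 3000.00 | 50.00 | 155.00 | 150000.00 | 465000.00
Σ | 5240.00 |  |  | 262000.00 | 621800.00
X̄ = 262000.00 / 5240.00 = 50.00 mm
Ȳ = 621800.00 / 5240.00 = 118.66 mm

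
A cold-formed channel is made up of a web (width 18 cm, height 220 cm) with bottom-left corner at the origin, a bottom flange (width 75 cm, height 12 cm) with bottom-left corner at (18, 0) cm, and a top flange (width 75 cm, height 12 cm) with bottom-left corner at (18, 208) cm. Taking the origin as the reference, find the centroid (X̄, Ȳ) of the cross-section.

X̄ = 23.53 cm, Ȳ = 110.00 cm

Part | A | x̄ᵢ | ȳᵢ | A·x̄ᵢ | A·ȳᵢ
web | 3960.00 | 9.00 | 110.00 | 35640.00 | 435600.00
bottom flange | 900.00 | 55.50 | 6.00 | 49950.00 | 5400.00
top flange | 900.00 | 55.50 | 214.00 | 49950.00 | 192600.00
Σ | 5760.00 |  |  | 135540.00 | 633600.00
X̄ = 135540.00 / 5760.00 = 23.53 cm
Ȳ = 633600.00 / 5760.00 = 110.00 cm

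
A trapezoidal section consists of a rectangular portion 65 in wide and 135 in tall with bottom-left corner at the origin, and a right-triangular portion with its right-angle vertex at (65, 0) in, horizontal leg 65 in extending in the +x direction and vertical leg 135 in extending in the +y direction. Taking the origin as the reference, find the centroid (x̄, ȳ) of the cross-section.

x̄ = 50.56 in, ȳ = 60.00 in

rectangular portion: A = 65 × 135 = 8775.00, centroid at (32.50, 67.50).
triangular portion: A = ½·65·135 = 4387.50, centroid at (86.67, 45.00).
ΣA = 13162.50 in², ΣAx̄ = 665437.50 in³, ΣAȳ = 789750.00 in³.
x̄ = 665437.50/13162.50 = 50.56 in; ȳ = 789750.00/13162.50 = 60.00 in.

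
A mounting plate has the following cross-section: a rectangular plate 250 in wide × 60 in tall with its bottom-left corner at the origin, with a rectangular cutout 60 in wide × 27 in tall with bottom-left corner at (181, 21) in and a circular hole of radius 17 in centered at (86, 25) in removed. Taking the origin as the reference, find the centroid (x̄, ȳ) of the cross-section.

x̄ = 116.67 in, ȳ = 29.78 in

plate: A = 250 × 60 = 15000.00, centroid at (125.00, 30.00).
hole 1: A = −(60 × 27) = -1620.00, centroid at (211.00, 34.50).
hole 2: A = −π·17² = -907.92, centroid at (86.00, 25.00).
ΣA = 12472.08 in²
ΣAx̄ = (15000.00)(125.00) + (-1620.00)(211.00) + (-907.92)(86.00) = 1455098.86 in³
ΣAȳ = (15000.00)(30.00) + (-1620.00)(34.50) + (-907.92)(25.00) = 371411.99 in³
x̄ = 1455098.86 / 12472.08 = 116.67 in
ȳ = 371411.99 / 12472.08 = 29.78 in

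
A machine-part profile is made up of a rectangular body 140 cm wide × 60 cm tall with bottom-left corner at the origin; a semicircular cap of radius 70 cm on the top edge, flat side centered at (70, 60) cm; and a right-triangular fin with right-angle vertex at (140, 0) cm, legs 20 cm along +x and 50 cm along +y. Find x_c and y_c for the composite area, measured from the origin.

x_c = 72.31 cm, y_c = 57.29 cm

rectangular body: A = 140 × 60 = 8400.00, centroid at (70.00, 30.00).
semicircular top: A = ½π·70² = 7696.90, centroid at (70.00, 89.71).
triangular fin: A = ½·20·50 = 500.00, centroid at (146.67, 16.67).
ΣA = 16596.90 cm²
ΣAx_c = (8400.00)(70.00) + (7696.90)(70.00) + (500.00)(146.67) = 1200116.47 cm³
ΣAy_c = (8400.00)(30.00) + (7696.90)(89.71) + (500.00)(16.67) = 950814.12 cm³
x_c = 1200116.47 / 16596.90 = 72.31 cm
y_c = 950814.12 / 16596.90 = 57.29 cm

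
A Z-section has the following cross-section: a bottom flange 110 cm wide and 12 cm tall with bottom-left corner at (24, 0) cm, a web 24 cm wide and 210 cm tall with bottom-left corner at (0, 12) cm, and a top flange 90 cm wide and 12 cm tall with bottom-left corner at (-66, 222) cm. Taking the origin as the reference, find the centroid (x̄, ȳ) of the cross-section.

bottom flange: A = 110 × 12 = 1320.00, centroid at (79.00, 6.00).
web: A = 24 × 210 = 5040.00, centroid at (12.00, 117.00).
top flange: A = 90 × 12 = 1080.00, centroid at (-21.00, 228.00).
ΣA = 7440.00 cm², ΣAx̄ = 142080.00 cm³, ΣAȳ = 843840.00 cm³.
x̄ = 142080.00/7440.00 = 19.10 cm; ȳ = 843840.00/7440.00 = 113.42 cm.

x̄ = 19.10 cm, ȳ = 113.42 cm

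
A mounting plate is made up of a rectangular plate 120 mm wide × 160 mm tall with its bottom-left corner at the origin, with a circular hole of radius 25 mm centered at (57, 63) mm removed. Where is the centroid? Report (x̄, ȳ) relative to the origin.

plate: A = 120 × 160 = 19200.00, centroid at (60.00, 80.00).
hole: A = −π·25² = -1963.50, centroid at (57.00, 63.00).
ΣA = 17236.50 mm², ΣAx̄ = 1040080.76 mm³, ΣAȳ = 1412299.79 mm³.
x̄ = 1040080.76/17236.50 = 60.34 mm; ȳ = 1412299.79/17236.50 = 81.94 mm.

x̄ = 60.34 mm, ȳ = 81.94 mm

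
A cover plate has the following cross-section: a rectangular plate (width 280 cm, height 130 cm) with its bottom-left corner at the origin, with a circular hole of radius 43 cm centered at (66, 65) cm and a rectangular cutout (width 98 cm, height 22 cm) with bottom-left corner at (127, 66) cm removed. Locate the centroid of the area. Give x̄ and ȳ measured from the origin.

plate: A = 280 × 130 = 36400.00, centroid at (140.00, 65.00).
hole 1: A = −π·43² = -5808.80, centroid at (66.00, 65.00).
hole 2: A = −(98 × 22) = -2156.00, centroid at (176.00, 77.00).
ΣA = 28435.20 cm², ΣAx̄ = 4333162.88 cm³, ΣAȳ = 1822415.69 cm³.
x̄ = 4333162.88/28435.20 = 152.39 cm; ȳ = 1822415.69/28435.20 = 64.09 cm.

x̄ = 152.39 cm, ȳ = 64.09 cm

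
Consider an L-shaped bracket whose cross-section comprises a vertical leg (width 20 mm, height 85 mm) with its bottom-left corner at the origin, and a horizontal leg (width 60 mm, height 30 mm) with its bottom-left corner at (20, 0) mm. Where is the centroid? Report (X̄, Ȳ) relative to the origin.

Part | A | x̄ᵢ | ȳᵢ | A·x̄ᵢ | A·ȳᵢ
vertical leg | 1700.00 | 10.00 | 42.50 | 17000.00 | 72250.00
horizontal leg | 1800.00 | 50.00 | 15.00 | 90000.00 | 27000.00
Σ | 3500.00 |  |  | 107000.00 | 99250.00
X̄ = 107000.00 / 3500.00 = 30.57 mm
Ȳ = 99250.00 / 3500.00 = 28.36 mm

X̄ = 30.57 mm, Ȳ = 28.36 mm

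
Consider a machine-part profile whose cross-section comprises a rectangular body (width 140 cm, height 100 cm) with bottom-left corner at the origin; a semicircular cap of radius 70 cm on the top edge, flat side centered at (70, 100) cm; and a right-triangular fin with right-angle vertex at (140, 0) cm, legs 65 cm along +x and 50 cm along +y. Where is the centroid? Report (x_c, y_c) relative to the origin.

x_c = 76.39 cm, y_c = 73.98 cm

rectangular body: A = 140 × 100 = 14000.00, centroid at (70.00, 50.00).
semicircular top: A = ½π·70² = 7696.90, centroid at (70.00, 129.71).
triangular fin: A = ½·65·50 = 1625.00, centroid at (161.67, 16.67).
ΣA = 23321.90 cm², ΣAx_c = 1781491.47 cm³, ΣAy_c = 1725440.20 cm³.
x_c = 1781491.47/23321.90 = 76.39 cm; y_c = 1725440.20/23321.90 = 73.98 cm.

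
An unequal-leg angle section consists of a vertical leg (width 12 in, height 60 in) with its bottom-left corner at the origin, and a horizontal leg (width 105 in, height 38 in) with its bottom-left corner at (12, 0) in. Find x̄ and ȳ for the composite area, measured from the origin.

Part | A | x̄ᵢ | ȳᵢ | A·x̄ᵢ | A·ȳᵢ
vertical leg | 720.00 | 6.00 | 30.00 | 4320.00 | 21600.00
horizontal leg | 3990.00 | 64.50 | 19.00 | 257355.00 | 75810.00
Σ | 4710.00 |  |  | 261675.00 | 97410.00
x̄ = 261675.00 / 4710.00 = 55.56 in
ȳ = 97410.00 / 4710.00 = 20.68 in

x̄ = 55.56 in, ȳ = 20.68 in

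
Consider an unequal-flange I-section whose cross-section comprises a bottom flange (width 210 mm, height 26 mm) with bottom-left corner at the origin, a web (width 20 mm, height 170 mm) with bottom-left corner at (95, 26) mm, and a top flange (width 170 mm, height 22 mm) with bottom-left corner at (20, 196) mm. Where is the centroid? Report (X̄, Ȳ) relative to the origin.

X̄ = 105.00 mm, Ȳ = 97.03 mm

bottom flange: A = 210 × 26 = 5460.00, centroid at (105.00, 13.00).
web: A = 20 × 170 = 3400.00, centroid at (105.00, 111.00).
top flange: A = 170 × 22 = 3740.00, centroid at (105.00, 207.00).
ΣA = 12600.00 mm², ΣAX̄ = 1323000.00 mm³, ΣAȲ = 1222560.00 mm³.
X̄ = 1323000.00/12600.00 = 105.00 mm; Ȳ = 1222560.00/12600.00 = 97.03 mm.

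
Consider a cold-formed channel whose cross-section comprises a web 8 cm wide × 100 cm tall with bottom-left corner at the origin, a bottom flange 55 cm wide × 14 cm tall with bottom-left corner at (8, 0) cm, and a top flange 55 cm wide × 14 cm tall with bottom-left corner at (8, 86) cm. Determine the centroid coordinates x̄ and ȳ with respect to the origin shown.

web: A = 8 × 100 = 800.00, centroid at (4.00, 50.00).
bottom flange: A = 55 × 14 = 770.00, centroid at (35.50, 7.00).
top flange: A = 55 × 14 = 770.00, centroid at (35.50, 93.00).
ΣA = 2340.00 cm², ΣAx̄ = 57870.00 cm³, ΣAȳ = 117000.00 cm³.
x̄ = 57870.00/2340.00 = 24.73 cm; ȳ = 117000.00/2340.00 = 50.00 cm.

x̄ = 24.73 cm, ȳ = 50.00 cm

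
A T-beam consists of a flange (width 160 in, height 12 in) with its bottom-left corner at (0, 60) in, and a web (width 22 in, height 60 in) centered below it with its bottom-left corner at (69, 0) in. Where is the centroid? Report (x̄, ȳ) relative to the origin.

Part | A | x̄ᵢ | ȳᵢ | A·x̄ᵢ | A·ȳᵢ
web | 1320.00 | 80.00 | 30.00 | 105600.00 | 39600.00
flange | 1920.00 | 80.00 | 66.00 | 153600.00 | 126720.00
Σ | 3240.00 |  |  | 259200.00 | 166320.00
x̄ = 259200.00 / 3240.00 = 80.00 in
ȳ = 166320.00 / 3240.00 = 51.33 in

x̄ = 80.00 in, ȳ = 51.33 in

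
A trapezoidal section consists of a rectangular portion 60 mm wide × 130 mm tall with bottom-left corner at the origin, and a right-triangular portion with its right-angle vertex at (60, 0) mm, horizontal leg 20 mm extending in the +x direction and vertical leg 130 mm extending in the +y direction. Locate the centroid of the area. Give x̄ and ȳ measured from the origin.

x̄ = 35.24 mm, ȳ = 61.90 mm

rectangular portion: A = 60 × 130 = 7800.00, centroid at (30.00, 65.00).
triangular portion: A = ½·20·130 = 1300.00, centroid at (66.67, 43.33).
ΣA = 9100.00 mm², ΣAx̄ = 320666.67 mm³, ΣAȳ = 563333.33 mm³.
x̄ = 320666.67/9100.00 = 35.24 mm; ȳ = 563333.33/9100.00 = 61.90 mm.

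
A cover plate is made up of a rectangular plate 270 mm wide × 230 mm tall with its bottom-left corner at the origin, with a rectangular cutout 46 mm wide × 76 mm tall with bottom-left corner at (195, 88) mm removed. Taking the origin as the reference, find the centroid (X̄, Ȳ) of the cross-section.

plate: A = 270 × 230 = 62100.00, centroid at (135.00, 115.00).
hole: A = −(46 × 76) = -3496.00, centroid at (218.00, 126.00).
ΣA = 58604.00 mm²
ΣAX̄ = (62100.00)(135.00) + (-3496.00)(218.00) = 7621372.00 mm³
ΣAȲ = (62100.00)(115.00) + (-3496.00)(126.00) = 6701004.00 mm³
X̄ = 7621372.00 / 58604.00 = 130.05 mm
Ȳ = 6701004.00 / 58604.00 = 114.34 mm

X̄ = 130.05 mm, Ȳ = 114.34 mm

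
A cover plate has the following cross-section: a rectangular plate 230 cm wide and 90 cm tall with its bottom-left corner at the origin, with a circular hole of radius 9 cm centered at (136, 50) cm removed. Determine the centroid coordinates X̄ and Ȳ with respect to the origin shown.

plate: A = 230 × 90 = 20700.00, centroid at (115.00, 45.00).
hole: A = −π·9² = -254.47, centroid at (136.00, 50.00).
ΣA = 20445.53 cm²
ΣAX̄ = (20700.00)(115.00) + (-254.47)(136.00) = 2345892.22 cm³
ΣAȲ = (20700.00)(45.00) + (-254.47)(50.00) = 918776.55 cm³
X̄ = 2345892.22 / 20445.53 = 114.74 cm
Ȳ = 918776.55 / 20445.53 = 44.94 cm

X̄ = 114.74 cm, Ȳ = 44.94 cm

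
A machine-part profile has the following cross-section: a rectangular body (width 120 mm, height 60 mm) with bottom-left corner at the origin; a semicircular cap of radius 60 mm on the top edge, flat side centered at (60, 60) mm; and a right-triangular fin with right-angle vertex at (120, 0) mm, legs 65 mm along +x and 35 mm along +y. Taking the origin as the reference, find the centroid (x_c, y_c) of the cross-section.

x_c = 66.64 mm, y_c = 50.93 mm

rectangular body: A = 120 × 60 = 7200.00, centroid at (60.00, 30.00).
semicircular top: A = ½π·60² = 5654.87, centroid at (60.00, 85.46).
triangular fin: A = ½·65·35 = 1137.50, centroid at (141.67, 11.67).
ΣA = 13992.37 mm²
ΣAx_c = (7200.00)(60.00) + (5654.87)(60.00) + (1137.50)(141.67) = 932437.84 mm³
ΣAy_c = (7200.00)(30.00) + (5654.87)(85.46) + (1137.50)(11.67) = 712562.84 mm³
x_c = 932437.84 / 13992.37 = 66.64 mm
y_c = 712562.84 / 13992.37 = 50.93 mm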